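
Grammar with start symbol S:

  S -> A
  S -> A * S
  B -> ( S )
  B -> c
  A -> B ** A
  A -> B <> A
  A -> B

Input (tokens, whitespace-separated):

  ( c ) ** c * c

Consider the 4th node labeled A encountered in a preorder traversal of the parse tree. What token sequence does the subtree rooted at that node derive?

[S [A [B ( [S [A [B c]]] )] ** [A [B c]]] * [S [A [B c]]]]

c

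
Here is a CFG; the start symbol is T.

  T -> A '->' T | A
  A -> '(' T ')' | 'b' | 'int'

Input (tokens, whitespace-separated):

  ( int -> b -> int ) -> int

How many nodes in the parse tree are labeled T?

[T [A ( [T [A int] -> [T [A b] -> [T [A int]]]] )] -> [T [A int]]]

5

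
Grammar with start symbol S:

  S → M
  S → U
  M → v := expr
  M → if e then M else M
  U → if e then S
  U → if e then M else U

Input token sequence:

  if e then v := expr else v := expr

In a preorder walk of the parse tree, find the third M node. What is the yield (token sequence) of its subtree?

v := expr

[S [M if e then [M v := expr] else [M v := expr]]]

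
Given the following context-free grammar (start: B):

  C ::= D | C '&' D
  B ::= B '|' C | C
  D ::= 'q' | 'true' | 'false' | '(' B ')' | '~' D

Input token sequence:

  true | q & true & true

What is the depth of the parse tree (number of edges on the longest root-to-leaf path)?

5

[B [B [C [D true]]] | [C [C [C [D q]] & [D true]] & [D true]]]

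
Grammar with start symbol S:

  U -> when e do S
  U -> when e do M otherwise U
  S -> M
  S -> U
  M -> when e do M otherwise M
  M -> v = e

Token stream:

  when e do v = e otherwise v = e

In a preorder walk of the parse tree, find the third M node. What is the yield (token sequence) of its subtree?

v = e

[S [M when e do [M v = e] otherwise [M v = e]]]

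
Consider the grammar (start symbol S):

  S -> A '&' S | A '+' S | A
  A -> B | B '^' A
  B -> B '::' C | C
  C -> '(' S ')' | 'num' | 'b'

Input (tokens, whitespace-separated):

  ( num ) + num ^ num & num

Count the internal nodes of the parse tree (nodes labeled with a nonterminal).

19

[S [A [B [C ( [S [A [B [C num]]]] )]]] + [S [A [B [C num]] ^ [A [B [C num]]]] & [S [A [B [C num]]]]]]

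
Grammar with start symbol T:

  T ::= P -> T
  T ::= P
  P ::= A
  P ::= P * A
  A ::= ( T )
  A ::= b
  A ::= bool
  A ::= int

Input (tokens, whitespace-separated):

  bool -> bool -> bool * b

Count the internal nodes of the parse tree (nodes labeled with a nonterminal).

[T [P [A bool]] -> [T [P [A bool]] -> [T [P [P [A bool]] * [A b]]]]]

11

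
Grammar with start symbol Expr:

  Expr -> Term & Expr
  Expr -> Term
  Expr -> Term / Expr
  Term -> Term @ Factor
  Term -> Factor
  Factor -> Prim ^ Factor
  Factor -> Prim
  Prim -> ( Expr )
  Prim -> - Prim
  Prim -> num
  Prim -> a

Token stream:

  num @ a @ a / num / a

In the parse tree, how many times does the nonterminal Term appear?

[Expr [Term [Term [Term [Factor [Prim num]]] @ [Factor [Prim a]]] @ [Factor [Prim a]]] / [Expr [Term [Factor [Prim num]]] / [Expr [Term [Factor [Prim a]]]]]]

5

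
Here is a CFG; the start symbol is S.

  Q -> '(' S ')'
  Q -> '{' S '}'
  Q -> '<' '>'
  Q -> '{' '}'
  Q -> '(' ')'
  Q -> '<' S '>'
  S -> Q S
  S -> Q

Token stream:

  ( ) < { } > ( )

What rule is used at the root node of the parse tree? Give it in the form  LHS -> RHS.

S -> Q S

[S [Q ( )] [S [Q < [S [Q { }]] >] [S [Q ( )]]]]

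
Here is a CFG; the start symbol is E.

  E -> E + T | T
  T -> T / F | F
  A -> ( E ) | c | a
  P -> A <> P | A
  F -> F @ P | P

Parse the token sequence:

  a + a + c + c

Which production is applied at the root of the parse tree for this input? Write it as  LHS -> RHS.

E -> E + T

[E [E [E [E [T [F [P [A a]]]]] + [T [F [P [A a]]]]] + [T [F [P [A c]]]]] + [T [F [P [A c]]]]]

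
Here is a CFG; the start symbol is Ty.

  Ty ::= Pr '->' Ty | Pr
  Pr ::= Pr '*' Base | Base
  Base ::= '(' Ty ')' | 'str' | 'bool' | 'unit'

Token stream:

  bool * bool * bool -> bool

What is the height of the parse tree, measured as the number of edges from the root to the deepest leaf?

[Ty [Pr [Pr [Pr [Base bool]] * [Base bool]] * [Base bool]] -> [Ty [Pr [Base bool]]]]

5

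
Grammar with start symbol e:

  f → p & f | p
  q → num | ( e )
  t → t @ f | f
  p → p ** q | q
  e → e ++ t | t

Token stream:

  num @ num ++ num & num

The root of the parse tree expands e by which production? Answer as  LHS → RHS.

e → e ++ t

[e [e [t [t [f [p [q num]]]] @ [f [p [q num]]]]] ++ [t [f [p [q num]] & [f [p [q num]]]]]]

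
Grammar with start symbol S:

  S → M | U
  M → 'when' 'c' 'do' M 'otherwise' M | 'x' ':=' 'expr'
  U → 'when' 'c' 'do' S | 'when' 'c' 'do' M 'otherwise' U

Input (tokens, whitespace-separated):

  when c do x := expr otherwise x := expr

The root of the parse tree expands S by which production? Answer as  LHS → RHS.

[S [M when c do [M x := expr] otherwise [M x := expr]]]

S → M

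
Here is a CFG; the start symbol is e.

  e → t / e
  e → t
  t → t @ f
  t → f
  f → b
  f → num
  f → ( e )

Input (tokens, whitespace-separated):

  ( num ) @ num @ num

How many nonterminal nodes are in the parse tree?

10

[e [t [t [t [f ( [e [t [f num]]] )]] @ [f num]] @ [f num]]]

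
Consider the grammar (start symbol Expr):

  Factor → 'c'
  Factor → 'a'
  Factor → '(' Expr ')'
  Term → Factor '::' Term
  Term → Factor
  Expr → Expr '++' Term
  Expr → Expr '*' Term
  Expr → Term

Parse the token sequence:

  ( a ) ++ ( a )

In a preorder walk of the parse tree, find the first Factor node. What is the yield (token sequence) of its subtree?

( a )

[Expr [Expr [Term [Factor ( [Expr [Term [Factor a]]] )]]] ++ [Term [Factor ( [Expr [Term [Factor a]]] )]]]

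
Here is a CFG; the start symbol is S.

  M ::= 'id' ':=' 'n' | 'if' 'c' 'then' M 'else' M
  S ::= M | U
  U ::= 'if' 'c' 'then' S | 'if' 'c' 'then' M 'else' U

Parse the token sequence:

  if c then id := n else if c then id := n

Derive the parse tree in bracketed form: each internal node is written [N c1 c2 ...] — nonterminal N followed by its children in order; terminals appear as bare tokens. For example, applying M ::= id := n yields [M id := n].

S
U
if c then M else U
if c then id := n else U
if c then id := n else if c then S
if c then id := n else if c then M
if c then id := n else if c then id := n

[S [U if c then [M id := n] else [U if c then [S [M id := n]]]]]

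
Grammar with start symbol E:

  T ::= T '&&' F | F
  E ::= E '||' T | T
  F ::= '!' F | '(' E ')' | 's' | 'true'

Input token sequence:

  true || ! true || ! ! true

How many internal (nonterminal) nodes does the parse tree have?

12

[E [E [E [T [F true]]] || [T [F ! [F true]]]] || [T [F ! [F ! [F true]]]]]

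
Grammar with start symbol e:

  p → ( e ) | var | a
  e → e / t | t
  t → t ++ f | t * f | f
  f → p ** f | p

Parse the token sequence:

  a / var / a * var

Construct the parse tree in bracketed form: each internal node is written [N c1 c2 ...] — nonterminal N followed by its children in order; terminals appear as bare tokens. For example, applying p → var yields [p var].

e
e / t
e / t / t
t / t / t
f / t / t
p / t / t
a / t / t
a / f / t
a / p / t
a / var / t
a / var / t * f
a / var / f * f
a / var / p * f
a / var / a * f
a / var / a * p
a / var / a * var

[e [e [e [t [f [p a]]]] / [t [f [p var]]]] / [t [t [f [p a]]] * [f [p var]]]]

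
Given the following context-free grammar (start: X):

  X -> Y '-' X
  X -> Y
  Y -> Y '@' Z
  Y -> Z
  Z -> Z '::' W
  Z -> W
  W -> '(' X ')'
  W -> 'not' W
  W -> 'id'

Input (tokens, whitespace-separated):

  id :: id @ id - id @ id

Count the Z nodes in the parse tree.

5

[X [Y [Y [Z [Z [W id]] :: [W id]]] @ [Z [W id]]] - [X [Y [Y [Z [W id]]] @ [Z [W id]]]]]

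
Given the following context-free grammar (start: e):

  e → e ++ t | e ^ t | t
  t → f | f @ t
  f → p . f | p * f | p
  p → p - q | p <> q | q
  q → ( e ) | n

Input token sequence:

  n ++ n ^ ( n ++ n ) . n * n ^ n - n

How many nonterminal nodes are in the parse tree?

[e [e [e [e [t [f [p [q n]]]]] ++ [t [f [p [q n]]]]] ^ [t [f [p [q ( [e [e [t [f [p [q n]]]]] ++ [t [f [p [q n]]]]] )]] . [f [p [q n]] * [f [p [q n]]]]]]] ^ [t [f [p [p [q n]] - [q n]]]]]

38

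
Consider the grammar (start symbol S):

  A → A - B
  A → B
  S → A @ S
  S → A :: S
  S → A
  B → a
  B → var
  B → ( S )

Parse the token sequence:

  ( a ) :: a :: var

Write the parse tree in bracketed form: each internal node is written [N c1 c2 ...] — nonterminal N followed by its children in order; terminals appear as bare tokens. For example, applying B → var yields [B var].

S
A :: S
B :: S
( S ) :: S
( A ) :: S
( B ) :: S
( a ) :: S
( a ) :: A :: S
( a ) :: B :: S
( a ) :: a :: S
( a ) :: a :: A
( a ) :: a :: B
( a ) :: a :: var

[S [A [B ( [S [A [B a]]] )]] :: [S [A [B a]] :: [S [A [B var]]]]]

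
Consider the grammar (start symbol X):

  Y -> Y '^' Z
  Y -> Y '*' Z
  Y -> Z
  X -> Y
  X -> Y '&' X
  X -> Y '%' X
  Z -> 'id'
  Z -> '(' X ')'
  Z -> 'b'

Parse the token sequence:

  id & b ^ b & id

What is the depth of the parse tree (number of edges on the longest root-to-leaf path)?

[X [Y [Z id]] & [X [Y [Y [Z b]] ^ [Z b]] & [X [Y [Z id]]]]]

5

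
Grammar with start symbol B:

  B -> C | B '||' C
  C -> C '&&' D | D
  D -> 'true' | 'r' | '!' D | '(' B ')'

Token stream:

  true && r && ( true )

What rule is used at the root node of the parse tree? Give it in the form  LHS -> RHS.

B -> C

[B [C [C [C [D true]] && [D r]] && [D ( [B [C [D true]]] )]]]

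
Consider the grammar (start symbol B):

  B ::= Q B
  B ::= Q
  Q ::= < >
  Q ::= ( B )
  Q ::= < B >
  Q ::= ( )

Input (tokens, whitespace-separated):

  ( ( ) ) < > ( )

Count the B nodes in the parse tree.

4

[B [Q ( [B [Q ( )]] )] [B [Q < >] [B [Q ( )]]]]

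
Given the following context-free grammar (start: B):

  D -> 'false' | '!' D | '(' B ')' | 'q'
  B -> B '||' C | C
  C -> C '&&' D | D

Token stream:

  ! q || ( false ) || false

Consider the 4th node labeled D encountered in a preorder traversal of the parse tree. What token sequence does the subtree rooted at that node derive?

[B [B [B [C [D ! [D q]]]] || [C [D ( [B [C [D false]]] )]]] || [C [D false]]]

false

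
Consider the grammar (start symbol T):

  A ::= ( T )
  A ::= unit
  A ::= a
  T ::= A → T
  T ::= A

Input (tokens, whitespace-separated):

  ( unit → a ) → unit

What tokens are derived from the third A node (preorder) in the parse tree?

[T [A ( [T [A unit] → [T [A a]]] )] → [T [A unit]]]

a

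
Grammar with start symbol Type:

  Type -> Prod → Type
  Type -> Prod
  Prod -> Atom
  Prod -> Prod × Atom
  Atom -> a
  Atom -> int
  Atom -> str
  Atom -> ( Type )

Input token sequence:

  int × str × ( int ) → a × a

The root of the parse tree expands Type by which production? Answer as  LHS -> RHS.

[Type [Prod [Prod [Prod [Atom int]] × [Atom str]] × [Atom ( [Type [Prod [Atom int]]] )]] → [Type [Prod [Prod [Atom a]] × [Atom a]]]]

Type -> Prod → Type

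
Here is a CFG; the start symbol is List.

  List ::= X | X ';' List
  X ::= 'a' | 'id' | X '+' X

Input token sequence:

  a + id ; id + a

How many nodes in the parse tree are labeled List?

2

[List [X [X a] + [X id]] ; [List [X [X id] + [X a]]]]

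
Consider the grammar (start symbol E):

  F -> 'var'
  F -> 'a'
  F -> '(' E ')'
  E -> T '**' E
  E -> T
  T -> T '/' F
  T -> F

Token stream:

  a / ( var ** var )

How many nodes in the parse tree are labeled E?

[E [T [T [F a]] / [F ( [E [T [F var]] ** [E [T [F var]]]] )]]]

3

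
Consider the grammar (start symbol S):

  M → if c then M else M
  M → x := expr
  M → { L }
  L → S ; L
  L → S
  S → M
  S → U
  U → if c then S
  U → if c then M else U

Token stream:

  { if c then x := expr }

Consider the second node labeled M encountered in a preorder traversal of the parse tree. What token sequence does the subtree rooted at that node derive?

[S [M { [L [S [U if c then [S [M x := expr]]]]] }]]

x := expr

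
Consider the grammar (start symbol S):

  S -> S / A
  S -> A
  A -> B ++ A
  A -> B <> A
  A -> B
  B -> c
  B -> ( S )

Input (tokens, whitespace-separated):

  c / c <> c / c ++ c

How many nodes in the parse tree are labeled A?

5

[S [S [S [A [B c]]] / [A [B c] <> [A [B c]]]] / [A [B c] ++ [A [B c]]]]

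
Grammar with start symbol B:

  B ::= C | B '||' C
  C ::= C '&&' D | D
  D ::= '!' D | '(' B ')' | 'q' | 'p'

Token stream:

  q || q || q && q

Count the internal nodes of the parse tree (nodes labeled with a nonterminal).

[B [B [B [C [D q]]] || [C [D q]]] || [C [C [D q]] && [D q]]]

11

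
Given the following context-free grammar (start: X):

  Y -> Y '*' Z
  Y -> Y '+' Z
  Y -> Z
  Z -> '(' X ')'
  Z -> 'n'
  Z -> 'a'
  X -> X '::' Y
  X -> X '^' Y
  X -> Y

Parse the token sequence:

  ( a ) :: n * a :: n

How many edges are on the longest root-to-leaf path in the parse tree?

[X [X [X [Y [Z ( [X [Y [Z a]]] )]]] :: [Y [Y [Z n]] * [Z a]]] :: [Y [Z n]]]

8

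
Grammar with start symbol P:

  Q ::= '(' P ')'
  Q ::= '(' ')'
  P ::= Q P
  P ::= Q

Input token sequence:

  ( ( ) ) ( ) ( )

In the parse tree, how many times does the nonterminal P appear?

4

[P [Q ( [P [Q ( )]] )] [P [Q ( )] [P [Q ( )]]]]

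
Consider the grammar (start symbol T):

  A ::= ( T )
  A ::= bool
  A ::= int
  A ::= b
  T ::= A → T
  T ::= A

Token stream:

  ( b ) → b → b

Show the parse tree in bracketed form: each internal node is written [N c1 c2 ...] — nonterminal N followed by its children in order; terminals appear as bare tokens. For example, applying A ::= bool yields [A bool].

[T [A ( [T [A b]] )] → [T [A b] → [T [A b]]]]

T
A → T
( T ) → T
( A ) → T
( b ) → T
( b ) → A → T
( b ) → b → T
( b ) → b → A
( b ) → b → b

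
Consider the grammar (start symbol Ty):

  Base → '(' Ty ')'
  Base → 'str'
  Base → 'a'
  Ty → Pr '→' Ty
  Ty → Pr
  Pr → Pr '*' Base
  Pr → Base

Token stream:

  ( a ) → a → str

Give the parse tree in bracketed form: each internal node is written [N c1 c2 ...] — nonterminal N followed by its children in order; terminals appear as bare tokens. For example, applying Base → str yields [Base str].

Ty
Pr → Ty
Base → Ty
( Ty ) → Ty
( Pr ) → Ty
( Base ) → Ty
( a ) → Ty
( a ) → Pr → Ty
( a ) → Base → Ty
( a ) → a → Ty
( a ) → a → Pr
( a ) → a → Base
( a ) → a → str

[Ty [Pr [Base ( [Ty [Pr [Base a]]] )]] → [Ty [Pr [Base a]] → [Ty [Pr [Base str]]]]]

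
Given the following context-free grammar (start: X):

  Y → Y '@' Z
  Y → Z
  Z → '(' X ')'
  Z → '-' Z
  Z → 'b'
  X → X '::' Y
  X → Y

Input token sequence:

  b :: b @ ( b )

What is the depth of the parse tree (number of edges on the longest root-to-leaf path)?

[X [X [Y [Z b]]] :: [Y [Y [Z b]] @ [Z ( [X [Y [Z b]]] )]]]

6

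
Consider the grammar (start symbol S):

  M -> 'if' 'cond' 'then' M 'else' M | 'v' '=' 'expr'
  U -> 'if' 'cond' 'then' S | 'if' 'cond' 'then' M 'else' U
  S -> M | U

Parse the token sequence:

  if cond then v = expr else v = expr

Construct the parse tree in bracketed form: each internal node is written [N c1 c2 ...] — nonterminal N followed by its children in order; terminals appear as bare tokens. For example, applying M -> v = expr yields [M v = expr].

S
M
if cond then M else M
if cond then v = expr else M
if cond then v = expr else v = expr

[S [M if cond then [M v = expr] else [M v = expr]]]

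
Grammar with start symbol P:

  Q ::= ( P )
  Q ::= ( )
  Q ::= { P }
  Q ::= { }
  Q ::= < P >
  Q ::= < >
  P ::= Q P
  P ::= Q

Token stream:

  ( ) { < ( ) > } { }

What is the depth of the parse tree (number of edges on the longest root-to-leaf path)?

[P [Q ( )] [P [Q { [P [Q < [P [Q ( )]] >]] }] [P [Q { }]]]]

7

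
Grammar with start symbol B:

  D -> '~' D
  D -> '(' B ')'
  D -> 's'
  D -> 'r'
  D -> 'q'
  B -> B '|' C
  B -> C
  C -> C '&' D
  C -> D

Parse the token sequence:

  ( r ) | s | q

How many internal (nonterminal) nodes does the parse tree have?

[B [B [B [C [D ( [B [C [D r]]] )]]] | [C [D s]]] | [C [D q]]]

12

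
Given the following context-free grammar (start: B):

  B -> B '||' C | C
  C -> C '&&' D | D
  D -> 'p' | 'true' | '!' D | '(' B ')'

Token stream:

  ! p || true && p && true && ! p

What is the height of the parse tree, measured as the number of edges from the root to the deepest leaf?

[B [B [C [D ! [D p]]]] || [C [C [C [C [D true]] && [D p]] && [D true]] && [D ! [D p]]]]

6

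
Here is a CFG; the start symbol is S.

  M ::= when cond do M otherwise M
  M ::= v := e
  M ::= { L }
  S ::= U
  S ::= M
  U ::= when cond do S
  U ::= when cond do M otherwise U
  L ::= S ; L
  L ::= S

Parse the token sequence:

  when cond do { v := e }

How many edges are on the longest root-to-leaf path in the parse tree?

[S [U when cond do [S [M { [L [S [M v := e]]] }]]]]

7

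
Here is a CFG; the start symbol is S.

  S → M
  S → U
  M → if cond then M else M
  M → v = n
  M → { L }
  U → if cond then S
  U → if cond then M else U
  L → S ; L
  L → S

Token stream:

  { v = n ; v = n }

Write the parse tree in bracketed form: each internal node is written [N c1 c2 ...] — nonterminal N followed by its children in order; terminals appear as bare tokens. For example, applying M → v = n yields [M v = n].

S
M
{ L }
{ S ; L }
{ M ; L }
{ v = n ; L }
{ v = n ; S }
{ v = n ; M }
{ v = n ; v = n }

[S [M { [L [S [M v = n]] ; [L [S [M v = n]]]] }]]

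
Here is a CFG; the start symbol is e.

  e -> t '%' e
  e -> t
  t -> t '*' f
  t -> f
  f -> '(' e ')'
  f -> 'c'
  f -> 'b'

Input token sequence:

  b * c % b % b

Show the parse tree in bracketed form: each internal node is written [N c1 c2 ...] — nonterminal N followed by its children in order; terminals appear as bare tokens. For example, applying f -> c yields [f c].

e
t % e
t * f % e
f * f % e
b * f % e
b * c % e
b * c % t % e
b * c % f % e
b * c % b % e
b * c % b % t
b * c % b % f
b * c % b % b

[e [t [t [f b]] * [f c]] % [e [t [f b]] % [e [t [f b]]]]]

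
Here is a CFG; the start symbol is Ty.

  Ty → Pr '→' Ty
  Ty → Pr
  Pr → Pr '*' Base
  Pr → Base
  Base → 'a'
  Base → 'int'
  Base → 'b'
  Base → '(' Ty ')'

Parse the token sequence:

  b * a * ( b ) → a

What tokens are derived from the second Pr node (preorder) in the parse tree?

[Ty [Pr [Pr [Pr [Base b]] * [Base a]] * [Base ( [Ty [Pr [Base b]]] )]] → [Ty [Pr [Base a]]]]

b * a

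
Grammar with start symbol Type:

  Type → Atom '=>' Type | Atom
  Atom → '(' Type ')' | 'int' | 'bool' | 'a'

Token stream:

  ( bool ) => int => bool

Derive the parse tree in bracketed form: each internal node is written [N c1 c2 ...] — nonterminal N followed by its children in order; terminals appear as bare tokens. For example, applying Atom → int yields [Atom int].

[Type [Atom ( [Type [Atom bool]] )] => [Type [Atom int] => [Type [Atom bool]]]]

Type
Atom => Type
( Type ) => Type
( Atom ) => Type
( bool ) => Type
( bool ) => Atom => Type
( bool ) => int => Type
( bool ) => int => Atom
( bool ) => int => bool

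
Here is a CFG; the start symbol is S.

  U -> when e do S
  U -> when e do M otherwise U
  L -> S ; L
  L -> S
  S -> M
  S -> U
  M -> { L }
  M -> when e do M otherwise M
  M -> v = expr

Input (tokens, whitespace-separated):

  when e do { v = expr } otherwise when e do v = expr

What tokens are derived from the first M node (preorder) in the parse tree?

[S [U when e do [M { [L [S [M v = expr]]] }] otherwise [U when e do [S [M v = expr]]]]]

{ v = expr }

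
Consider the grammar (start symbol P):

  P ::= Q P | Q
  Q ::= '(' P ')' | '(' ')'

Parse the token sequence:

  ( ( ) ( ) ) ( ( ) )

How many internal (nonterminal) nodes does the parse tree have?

10

[P [Q ( [P [Q ( )] [P [Q ( )]]] )] [P [Q ( [P [Q ( )]] )]]]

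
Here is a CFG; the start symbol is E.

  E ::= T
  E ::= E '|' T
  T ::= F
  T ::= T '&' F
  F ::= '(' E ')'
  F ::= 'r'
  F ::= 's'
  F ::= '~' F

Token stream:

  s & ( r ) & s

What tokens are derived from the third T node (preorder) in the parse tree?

[E [T [T [T [F s]] & [F ( [E [T [F r]]] )]] & [F s]]]

s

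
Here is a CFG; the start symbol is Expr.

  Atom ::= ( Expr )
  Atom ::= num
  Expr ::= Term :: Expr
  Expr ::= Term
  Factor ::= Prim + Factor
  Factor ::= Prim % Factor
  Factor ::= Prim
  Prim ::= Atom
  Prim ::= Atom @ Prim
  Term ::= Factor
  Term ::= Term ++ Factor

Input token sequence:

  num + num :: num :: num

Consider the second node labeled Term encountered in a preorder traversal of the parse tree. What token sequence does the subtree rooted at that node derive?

num

[Expr [Term [Factor [Prim [Atom num]] + [Factor [Prim [Atom num]]]]] :: [Expr [Term [Factor [Prim [Atom num]]]] :: [Expr [Term [Factor [Prim [Atom num]]]]]]]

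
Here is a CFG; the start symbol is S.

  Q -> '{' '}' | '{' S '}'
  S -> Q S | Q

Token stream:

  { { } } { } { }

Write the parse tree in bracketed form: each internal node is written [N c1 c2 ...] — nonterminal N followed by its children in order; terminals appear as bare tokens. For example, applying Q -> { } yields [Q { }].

[S [Q { [S [Q { }]] }] [S [Q { }] [S [Q { }]]]]

S
Q S
{ S } S
{ Q } S
{ { } } S
{ { } } Q S
{ { } } { } S
{ { } } { } Q
{ { } } { } { }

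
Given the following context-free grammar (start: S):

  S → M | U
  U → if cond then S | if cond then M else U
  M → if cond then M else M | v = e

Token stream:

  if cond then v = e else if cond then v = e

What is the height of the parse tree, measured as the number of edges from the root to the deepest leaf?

5

[S [U if cond then [M v = e] else [U if cond then [S [M v = e]]]]]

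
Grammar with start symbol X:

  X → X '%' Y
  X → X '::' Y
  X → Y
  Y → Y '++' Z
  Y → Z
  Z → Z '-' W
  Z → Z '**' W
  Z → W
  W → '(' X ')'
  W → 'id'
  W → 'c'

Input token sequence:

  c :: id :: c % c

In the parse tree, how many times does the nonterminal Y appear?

4

[X [X [X [X [Y [Z [W c]]]] :: [Y [Z [W id]]]] :: [Y [Z [W c]]]] % [Y [Z [W c]]]]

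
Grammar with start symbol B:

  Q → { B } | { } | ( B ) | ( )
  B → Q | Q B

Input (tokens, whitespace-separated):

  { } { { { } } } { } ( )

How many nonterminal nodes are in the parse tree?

[B [Q { }] [B [Q { [B [Q { [B [Q { }]] }]] }] [B [Q { }] [B [Q ( )]]]]]

12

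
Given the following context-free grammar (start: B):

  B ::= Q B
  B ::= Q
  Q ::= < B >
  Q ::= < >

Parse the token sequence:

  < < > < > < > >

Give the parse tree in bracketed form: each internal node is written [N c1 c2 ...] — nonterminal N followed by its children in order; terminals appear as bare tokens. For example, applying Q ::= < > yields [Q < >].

B
Q
< B >
< Q B >
< < > B >
< < > Q B >
< < > < > B >
< < > < > Q >
< < > < > < > >

[B [Q < [B [Q < >] [B [Q < >] [B [Q < >]]]] >]]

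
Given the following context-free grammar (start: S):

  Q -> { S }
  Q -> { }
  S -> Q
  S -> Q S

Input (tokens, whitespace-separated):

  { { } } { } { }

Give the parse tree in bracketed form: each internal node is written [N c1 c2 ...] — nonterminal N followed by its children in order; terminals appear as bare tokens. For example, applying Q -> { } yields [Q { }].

S
Q S
{ S } S
{ Q } S
{ { } } S
{ { } } Q S
{ { } } { } S
{ { } } { } Q
{ { } } { } { }

[S [Q { [S [Q { }]] }] [S [Q { }] [S [Q { }]]]]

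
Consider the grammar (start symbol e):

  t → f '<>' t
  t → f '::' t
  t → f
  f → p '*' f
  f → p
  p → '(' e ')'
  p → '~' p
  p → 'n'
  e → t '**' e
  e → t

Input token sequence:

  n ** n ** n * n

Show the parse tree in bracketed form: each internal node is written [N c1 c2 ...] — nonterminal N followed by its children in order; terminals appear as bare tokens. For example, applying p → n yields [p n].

e
t ** e
f ** e
p ** e
n ** e
n ** t ** e
n ** f ** e
n ** p ** e
n ** n ** e
n ** n ** t
n ** n ** f
n ** n ** p * f
n ** n ** n * f
n ** n ** n * p
n ** n ** n * n

[e [t [f [p n]]] ** [e [t [f [p n]]] ** [e [t [f [p n] * [f [p n]]]]]]]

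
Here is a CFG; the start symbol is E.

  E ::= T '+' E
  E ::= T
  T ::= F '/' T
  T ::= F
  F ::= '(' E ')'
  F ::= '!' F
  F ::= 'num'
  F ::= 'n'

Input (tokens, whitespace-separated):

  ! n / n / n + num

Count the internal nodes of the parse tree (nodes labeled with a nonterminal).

11

[E [T [F ! [F n]] / [T [F n] / [T [F n]]]] + [E [T [F num]]]]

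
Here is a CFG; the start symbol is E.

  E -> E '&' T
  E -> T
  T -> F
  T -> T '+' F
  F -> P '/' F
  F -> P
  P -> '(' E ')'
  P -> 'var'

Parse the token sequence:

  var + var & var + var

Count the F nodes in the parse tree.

4

[E [E [T [T [F [P var]]] + [F [P var]]]] & [T [T [F [P var]]] + [F [P var]]]]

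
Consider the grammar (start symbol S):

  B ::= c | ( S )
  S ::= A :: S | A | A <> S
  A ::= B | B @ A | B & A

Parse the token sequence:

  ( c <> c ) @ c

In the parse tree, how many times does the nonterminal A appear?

4

[S [A [B ( [S [A [B c]] <> [S [A [B c]]]] )] @ [A [B c]]]]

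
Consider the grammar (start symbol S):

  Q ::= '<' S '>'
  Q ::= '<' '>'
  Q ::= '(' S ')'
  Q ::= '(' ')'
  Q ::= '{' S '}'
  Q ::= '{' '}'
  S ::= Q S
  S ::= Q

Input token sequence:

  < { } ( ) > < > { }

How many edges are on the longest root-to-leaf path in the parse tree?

[S [Q < [S [Q { }] [S [Q ( )]]] >] [S [Q < >] [S [Q { }]]]]

5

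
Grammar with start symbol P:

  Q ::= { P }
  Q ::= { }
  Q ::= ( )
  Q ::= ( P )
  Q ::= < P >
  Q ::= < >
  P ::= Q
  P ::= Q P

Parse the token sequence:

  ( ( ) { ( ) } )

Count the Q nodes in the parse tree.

[P [Q ( [P [Q ( )] [P [Q { [P [Q ( )]] }]]] )]]

4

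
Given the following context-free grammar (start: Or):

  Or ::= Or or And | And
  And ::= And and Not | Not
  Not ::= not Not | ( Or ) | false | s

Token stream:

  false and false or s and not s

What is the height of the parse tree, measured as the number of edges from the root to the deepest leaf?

[Or [Or [And [And [Not false]] and [Not false]]] or [And [And [Not s]] and [Not not [Not s]]]]

5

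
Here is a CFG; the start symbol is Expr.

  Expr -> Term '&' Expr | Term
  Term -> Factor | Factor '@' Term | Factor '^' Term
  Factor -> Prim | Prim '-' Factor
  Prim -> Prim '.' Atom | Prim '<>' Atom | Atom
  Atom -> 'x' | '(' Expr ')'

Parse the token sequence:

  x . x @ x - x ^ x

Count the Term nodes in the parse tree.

3

[Expr [Term [Factor [Prim [Prim [Atom x]] . [Atom x]]] @ [Term [Factor [Prim [Atom x]] - [Factor [Prim [Atom x]]]] ^ [Term [Factor [Prim [Atom x]]]]]]]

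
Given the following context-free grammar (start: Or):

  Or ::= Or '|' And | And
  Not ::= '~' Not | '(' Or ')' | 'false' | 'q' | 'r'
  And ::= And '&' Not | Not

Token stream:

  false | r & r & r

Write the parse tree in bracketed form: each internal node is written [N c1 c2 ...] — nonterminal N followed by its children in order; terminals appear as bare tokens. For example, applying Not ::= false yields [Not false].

[Or [Or [And [Not false]]] | [And [And [And [Not r]] & [Not r]] & [Not r]]]

Or
Or | And
And | And
Not | And
false | And
false | And & Not
false | And & Not & Not
false | Not & Not & Not
false | r & Not & Not
false | r & r & Not
false | r & r & r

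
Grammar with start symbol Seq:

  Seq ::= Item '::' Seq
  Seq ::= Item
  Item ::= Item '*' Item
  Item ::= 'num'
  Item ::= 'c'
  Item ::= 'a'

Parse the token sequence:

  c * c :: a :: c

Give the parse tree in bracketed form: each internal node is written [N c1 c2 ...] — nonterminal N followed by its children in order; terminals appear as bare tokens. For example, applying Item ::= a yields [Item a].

[Seq [Item [Item c] * [Item c]] :: [Seq [Item a] :: [Seq [Item c]]]]

Seq
Item :: Seq
Item * Item :: Seq
c * Item :: Seq
c * c :: Seq
c * c :: Item :: Seq
c * c :: a :: Seq
c * c :: a :: Item
c * c :: a :: c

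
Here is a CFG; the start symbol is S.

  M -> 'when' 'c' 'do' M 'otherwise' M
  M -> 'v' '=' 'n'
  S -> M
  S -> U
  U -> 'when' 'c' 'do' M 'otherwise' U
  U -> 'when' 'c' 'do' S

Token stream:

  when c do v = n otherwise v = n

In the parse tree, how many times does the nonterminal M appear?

[S [M when c do [M v = n] otherwise [M v = n]]]

3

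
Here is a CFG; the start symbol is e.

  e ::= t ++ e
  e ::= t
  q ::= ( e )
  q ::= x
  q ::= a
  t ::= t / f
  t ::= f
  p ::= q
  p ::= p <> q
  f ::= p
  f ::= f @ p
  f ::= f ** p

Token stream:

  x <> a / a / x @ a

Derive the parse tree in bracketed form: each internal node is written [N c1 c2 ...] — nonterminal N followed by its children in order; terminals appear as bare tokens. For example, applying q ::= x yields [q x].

[e [t [t [t [f [p [p [q x]] <> [q a]]]] / [f [p [q a]]]] / [f [f [p [q x]]] @ [p [q a]]]]]

e
t
t / f
t / f / f
f / f / f
p / f / f
p <> q / f / f
q <> q / f / f
x <> q / f / f
x <> a / f / f
x <> a / p / f
x <> a / q / f
x <> a / a / f
x <> a / a / f @ p
x <> a / a / p @ p
x <> a / a / q @ p
x <> a / a / x @ p
x <> a / a / x @ q
x <> a / a / x @ a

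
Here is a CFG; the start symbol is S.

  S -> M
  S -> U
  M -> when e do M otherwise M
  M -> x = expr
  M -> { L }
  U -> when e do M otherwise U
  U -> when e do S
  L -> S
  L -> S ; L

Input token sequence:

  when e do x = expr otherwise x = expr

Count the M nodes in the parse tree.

[S [M when e do [M x = expr] otherwise [M x = expr]]]

3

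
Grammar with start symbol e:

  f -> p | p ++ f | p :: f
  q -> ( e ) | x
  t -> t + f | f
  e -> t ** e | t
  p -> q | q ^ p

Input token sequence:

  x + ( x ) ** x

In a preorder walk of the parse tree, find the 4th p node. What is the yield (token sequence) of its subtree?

[e [t [t [f [p [q x]]]] + [f [p [q ( [e [t [f [p [q x]]]]] )]]]] ** [e [t [f [p [q x]]]]]]

x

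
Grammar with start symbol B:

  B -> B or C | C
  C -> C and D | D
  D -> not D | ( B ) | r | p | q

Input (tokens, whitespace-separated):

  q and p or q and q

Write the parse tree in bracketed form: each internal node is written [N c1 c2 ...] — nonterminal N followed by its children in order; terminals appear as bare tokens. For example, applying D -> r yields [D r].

B
B or C
C or C
C and D or C
D and D or C
q and D or C
q and p or C
q and p or C and D
q and p or D and D
q and p or q and D
q and p or q and q

[B [B [C [C [D q]] and [D p]]] or [C [C [D q]] and [D q]]]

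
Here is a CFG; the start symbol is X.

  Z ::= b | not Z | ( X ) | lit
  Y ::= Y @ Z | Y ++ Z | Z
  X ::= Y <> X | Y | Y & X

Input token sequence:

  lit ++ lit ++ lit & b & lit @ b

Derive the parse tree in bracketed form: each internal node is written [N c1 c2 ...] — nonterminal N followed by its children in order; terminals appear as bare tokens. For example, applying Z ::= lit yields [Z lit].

[X [Y [Y [Y [Z lit]] ++ [Z lit]] ++ [Z lit]] & [X [Y [Z b]] & [X [Y [Y [Z lit]] @ [Z b]]]]]

X
Y & X
Y ++ Z & X
Y ++ Z ++ Z & X
Z ++ Z ++ Z & X
lit ++ Z ++ Z & X
lit ++ lit ++ Z & X
lit ++ lit ++ lit & X
lit ++ lit ++ lit & Y & X
lit ++ lit ++ lit & Z & X
lit ++ lit ++ lit & b & X
lit ++ lit ++ lit & b & Y
lit ++ lit ++ lit & b & Y @ Z
lit ++ lit ++ lit & b & Z @ Z
lit ++ lit ++ lit & b & lit @ Z
lit ++ lit ++ lit & b & lit @ b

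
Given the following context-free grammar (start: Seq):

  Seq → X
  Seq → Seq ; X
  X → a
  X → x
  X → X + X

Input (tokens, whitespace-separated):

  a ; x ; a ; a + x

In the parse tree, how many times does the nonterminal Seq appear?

4

[Seq [Seq [Seq [Seq [X a]] ; [X x]] ; [X a]] ; [X [X a] + [X x]]]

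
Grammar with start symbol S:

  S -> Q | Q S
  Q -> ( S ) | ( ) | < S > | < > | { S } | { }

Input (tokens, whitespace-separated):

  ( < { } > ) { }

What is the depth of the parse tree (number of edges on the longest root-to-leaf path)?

6

[S [Q ( [S [Q < [S [Q { }]] >]] )] [S [Q { }]]]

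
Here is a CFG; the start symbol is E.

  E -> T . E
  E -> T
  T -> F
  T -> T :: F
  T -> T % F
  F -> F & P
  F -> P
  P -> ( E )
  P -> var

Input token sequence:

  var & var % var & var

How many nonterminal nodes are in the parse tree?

11

[E [T [T [F [F [P var]] & [P var]]] % [F [F [P var]] & [P var]]]]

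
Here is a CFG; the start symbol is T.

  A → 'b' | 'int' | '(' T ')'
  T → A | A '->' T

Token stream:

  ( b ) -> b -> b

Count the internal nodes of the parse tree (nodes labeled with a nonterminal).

[T [A ( [T [A b]] )] -> [T [A b] -> [T [A b]]]]

8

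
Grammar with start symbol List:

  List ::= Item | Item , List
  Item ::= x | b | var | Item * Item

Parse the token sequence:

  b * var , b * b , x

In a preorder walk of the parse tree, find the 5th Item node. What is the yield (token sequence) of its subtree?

b

[List [Item [Item b] * [Item var]] , [List [Item [Item b] * [Item b]] , [List [Item x]]]]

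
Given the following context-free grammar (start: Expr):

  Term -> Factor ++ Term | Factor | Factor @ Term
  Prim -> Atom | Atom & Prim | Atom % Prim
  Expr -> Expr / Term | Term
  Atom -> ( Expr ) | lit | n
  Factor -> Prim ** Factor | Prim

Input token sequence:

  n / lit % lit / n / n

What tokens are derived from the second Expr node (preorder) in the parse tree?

n / lit % lit / n

[Expr [Expr [Expr [Expr [Term [Factor [Prim [Atom n]]]]] / [Term [Factor [Prim [Atom lit] % [Prim [Atom lit]]]]]] / [Term [Factor [Prim [Atom n]]]]] / [Term [Factor [Prim [Atom n]]]]]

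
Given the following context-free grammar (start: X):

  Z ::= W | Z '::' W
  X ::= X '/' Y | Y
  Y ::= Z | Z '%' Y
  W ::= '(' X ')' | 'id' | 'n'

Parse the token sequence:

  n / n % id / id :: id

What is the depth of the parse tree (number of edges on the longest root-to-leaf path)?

[X [X [X [Y [Z [W n]]]] / [Y [Z [W n]] % [Y [Z [W id]]]]] / [Y [Z [Z [W id]] :: [W id]]]]

6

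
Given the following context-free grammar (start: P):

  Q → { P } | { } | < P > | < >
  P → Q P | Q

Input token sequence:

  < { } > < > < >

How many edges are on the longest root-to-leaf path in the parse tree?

[P [Q < [P [Q { }]] >] [P [Q < >] [P [Q < >]]]]

4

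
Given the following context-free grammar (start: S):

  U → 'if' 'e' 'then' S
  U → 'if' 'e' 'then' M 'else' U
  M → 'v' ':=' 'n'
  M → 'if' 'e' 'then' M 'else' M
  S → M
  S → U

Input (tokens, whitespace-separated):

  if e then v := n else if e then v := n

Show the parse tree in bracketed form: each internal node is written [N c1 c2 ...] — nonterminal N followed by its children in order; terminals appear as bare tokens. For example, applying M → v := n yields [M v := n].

[S [U if e then [M v := n] else [U if e then [S [M v := n]]]]]

S
U
if e then M else U
if e then v := n else U
if e then v := n else if e then S
if e then v := n else if e then M
if e then v := n else if e then v := n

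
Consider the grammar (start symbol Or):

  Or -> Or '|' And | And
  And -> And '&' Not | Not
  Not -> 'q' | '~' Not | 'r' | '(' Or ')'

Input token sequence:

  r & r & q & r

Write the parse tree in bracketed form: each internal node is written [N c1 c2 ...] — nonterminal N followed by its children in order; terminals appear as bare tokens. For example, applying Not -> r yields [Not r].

[Or [And [And [And [And [Not r]] & [Not r]] & [Not q]] & [Not r]]]

Or
And
And & Not
And & Not & Not
And & Not & Not & Not
Not & Not & Not & Not
r & Not & Not & Not
r & r & Not & Not
r & r & q & Not
r & r & q & r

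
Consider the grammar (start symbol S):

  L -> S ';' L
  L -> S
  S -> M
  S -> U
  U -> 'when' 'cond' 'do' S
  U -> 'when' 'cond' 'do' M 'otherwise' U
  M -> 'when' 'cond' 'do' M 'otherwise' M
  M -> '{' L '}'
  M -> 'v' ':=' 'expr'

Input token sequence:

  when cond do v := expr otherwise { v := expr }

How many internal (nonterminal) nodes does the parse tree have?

[S [M when cond do [M v := expr] otherwise [M { [L [S [M v := expr]]] }]]]

7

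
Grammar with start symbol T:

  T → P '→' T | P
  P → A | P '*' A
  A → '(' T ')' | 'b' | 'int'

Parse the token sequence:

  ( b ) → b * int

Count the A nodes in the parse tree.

[T [P [A ( [T [P [A b]]] )]] → [T [P [P [A b]] * [A int]]]]

4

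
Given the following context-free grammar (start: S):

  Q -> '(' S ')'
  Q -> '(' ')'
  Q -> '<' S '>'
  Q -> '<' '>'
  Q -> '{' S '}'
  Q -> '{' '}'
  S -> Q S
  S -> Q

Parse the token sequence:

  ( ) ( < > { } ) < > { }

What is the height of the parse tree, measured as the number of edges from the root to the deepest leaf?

[S [Q ( )] [S [Q ( [S [Q < >] [S [Q { }]]] )] [S [Q < >] [S [Q { }]]]]]

6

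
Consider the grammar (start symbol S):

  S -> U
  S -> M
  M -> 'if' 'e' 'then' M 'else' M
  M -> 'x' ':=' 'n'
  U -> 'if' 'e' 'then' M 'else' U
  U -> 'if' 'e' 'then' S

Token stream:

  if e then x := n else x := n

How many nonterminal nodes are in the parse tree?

[S [M if e then [M x := n] else [M x := n]]]

4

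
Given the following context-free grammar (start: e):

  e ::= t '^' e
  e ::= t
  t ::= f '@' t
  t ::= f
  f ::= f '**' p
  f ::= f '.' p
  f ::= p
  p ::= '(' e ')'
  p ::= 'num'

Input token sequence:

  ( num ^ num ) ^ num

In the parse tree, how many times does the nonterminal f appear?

4

[e [t [f [p ( [e [t [f [p num]]] ^ [e [t [f [p num]]]]] )]]] ^ [e [t [f [p num]]]]]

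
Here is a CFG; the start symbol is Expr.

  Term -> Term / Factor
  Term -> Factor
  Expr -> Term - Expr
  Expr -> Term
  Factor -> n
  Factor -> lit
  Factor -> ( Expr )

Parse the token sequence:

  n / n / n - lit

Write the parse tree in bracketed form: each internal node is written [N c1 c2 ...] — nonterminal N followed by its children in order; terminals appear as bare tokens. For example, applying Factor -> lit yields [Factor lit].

[Expr [Term [Term [Term [Factor n]] / [Factor n]] / [Factor n]] - [Expr [Term [Factor lit]]]]

Expr
Term - Expr
Term / Factor - Expr
Term / Factor / Factor - Expr
Factor / Factor / Factor - Expr
n / Factor / Factor - Expr
n / n / Factor - Expr
n / n / n - Expr
n / n / n - Term
n / n / n - Factor
n / n / n - lit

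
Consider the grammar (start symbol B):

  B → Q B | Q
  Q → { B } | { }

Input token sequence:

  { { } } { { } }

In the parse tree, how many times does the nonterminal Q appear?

[B [Q { [B [Q { }]] }] [B [Q { [B [Q { }]] }]]]

4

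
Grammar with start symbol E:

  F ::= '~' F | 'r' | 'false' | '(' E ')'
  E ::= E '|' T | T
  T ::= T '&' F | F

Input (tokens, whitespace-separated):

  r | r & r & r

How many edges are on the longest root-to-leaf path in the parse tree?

5

[E [E [T [F r]]] | [T [T [T [F r]] & [F r]] & [F r]]]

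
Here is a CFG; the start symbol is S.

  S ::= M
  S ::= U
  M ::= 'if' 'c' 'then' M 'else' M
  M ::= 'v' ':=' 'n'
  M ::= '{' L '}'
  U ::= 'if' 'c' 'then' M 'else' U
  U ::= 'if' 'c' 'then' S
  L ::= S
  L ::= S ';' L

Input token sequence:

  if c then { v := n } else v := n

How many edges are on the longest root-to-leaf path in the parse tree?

6

[S [M if c then [M { [L [S [M v := n]]] }] else [M v := n]]]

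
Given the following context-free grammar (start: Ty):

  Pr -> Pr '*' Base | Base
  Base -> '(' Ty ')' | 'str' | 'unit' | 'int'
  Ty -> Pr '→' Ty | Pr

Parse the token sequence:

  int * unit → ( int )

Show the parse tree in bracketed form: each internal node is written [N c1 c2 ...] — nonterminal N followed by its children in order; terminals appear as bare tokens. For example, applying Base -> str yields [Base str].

[Ty [Pr [Pr [Base int]] * [Base unit]] → [Ty [Pr [Base ( [Ty [Pr [Base int]]] )]]]]

Ty
Pr → Ty
Pr * Base → Ty
Base * Base → Ty
int * Base → Ty
int * unit → Ty
int * unit → Pr
int * unit → Base
int * unit → ( Ty )
int * unit → ( Pr )
int * unit → ( Base )
int * unit → ( int )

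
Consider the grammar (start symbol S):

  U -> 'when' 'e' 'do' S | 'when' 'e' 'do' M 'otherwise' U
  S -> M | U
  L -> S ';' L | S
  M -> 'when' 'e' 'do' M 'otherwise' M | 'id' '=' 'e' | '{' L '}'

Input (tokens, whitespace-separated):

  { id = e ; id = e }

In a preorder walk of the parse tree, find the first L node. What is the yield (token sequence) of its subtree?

[S [M { [L [S [M id = e]] ; [L [S [M id = e]]]] }]]

id = e ; id = e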